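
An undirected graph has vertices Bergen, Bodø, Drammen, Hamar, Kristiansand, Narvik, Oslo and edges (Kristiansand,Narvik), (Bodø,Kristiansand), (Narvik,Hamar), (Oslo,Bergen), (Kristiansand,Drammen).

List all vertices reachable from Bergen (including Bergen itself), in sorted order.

Bergen, Oslo

Start at Bergen.
Its neighbours: Oslo.
Nothing further is reachable.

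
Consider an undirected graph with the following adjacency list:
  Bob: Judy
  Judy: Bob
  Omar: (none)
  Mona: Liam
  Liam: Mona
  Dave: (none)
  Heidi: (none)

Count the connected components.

From Bob: component {Bob, Judy}.
From Dave: component {Dave}.
From Heidi: component {Heidi}.
From Liam: component {Liam, Mona}.
From Omar: component {Omar}.
That's 5 components.

5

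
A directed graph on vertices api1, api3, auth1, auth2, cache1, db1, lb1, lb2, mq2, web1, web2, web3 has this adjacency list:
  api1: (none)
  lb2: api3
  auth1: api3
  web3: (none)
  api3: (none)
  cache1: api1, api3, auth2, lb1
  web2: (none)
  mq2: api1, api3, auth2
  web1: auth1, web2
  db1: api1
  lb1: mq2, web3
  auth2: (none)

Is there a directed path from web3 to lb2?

No

web3 has no outgoing edges, so nothing is reachable from it.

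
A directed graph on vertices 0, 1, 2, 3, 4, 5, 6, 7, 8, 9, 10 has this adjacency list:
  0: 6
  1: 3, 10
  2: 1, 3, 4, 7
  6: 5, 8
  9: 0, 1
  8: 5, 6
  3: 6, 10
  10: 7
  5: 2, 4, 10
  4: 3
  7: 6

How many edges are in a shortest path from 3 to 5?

2

Distance 0: 3.
Distance 1: 6, 10.
Distance 2: 5, 7, 8 — contains 5.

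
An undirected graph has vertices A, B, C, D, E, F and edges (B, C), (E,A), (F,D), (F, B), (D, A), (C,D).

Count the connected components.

1

From A: component {A, B, C, D, E, F}.
That's 1 component.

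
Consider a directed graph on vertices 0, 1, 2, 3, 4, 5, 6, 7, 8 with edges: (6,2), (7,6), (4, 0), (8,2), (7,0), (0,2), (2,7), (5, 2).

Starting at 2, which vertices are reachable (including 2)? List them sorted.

Start at 2.
Its neighbours: 7.
Then their neighbours: 0, 6.
Nothing further is reachable.

0, 2, 6, 7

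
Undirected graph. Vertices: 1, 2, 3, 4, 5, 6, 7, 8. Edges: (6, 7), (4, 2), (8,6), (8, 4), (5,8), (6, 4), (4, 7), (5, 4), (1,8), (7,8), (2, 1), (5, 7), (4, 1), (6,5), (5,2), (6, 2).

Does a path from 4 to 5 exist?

Yes

Explore from 4.
Distance 1: reach 1, 2, 5, 6, 7, 8.
Found 5.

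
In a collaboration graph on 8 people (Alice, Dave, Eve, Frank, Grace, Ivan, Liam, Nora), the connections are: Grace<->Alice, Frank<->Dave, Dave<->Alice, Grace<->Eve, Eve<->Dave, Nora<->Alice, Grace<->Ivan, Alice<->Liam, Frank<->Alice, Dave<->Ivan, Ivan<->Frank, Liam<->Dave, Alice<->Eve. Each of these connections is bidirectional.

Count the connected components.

1

From Alice: component {Alice, Dave, Eve, Frank, Grace, Ivan, Liam, Nora}.
That's 1 component.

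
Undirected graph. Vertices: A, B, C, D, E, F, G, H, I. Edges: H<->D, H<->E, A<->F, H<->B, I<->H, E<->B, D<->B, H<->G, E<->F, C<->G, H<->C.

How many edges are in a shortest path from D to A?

4

Distance 0: D.
Distance 1: B, H.
Distance 2: C, E, G, I.
Distance 3: F.
Distance 4: A — contains A.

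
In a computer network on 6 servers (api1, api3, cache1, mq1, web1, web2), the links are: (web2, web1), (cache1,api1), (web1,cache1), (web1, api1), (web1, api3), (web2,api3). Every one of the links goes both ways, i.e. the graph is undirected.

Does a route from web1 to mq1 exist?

No

Explore from web1.
Distance 1: reach api1, api3, cache1, web2.
The search is exhausted without reaching mq1; it lies in a different component.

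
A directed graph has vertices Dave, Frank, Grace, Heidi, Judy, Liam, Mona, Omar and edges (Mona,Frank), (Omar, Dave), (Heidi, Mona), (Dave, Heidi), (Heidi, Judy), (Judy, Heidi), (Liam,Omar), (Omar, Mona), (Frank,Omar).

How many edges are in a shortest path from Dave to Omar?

Distance 0: Dave.
Distance 1: Heidi.
Distance 2: Judy, Mona.
Distance 3: Frank.
Distance 4: Omar — contains Omar.

4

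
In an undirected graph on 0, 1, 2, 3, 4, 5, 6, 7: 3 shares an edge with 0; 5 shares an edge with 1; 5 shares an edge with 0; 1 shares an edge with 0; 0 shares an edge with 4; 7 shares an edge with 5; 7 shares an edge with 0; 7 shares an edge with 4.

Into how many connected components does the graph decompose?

3

From 0: component {0, 1, 3, 4, 5, 7}.
From 2: component {2}.
From 6: component {6}.
That's 3 components.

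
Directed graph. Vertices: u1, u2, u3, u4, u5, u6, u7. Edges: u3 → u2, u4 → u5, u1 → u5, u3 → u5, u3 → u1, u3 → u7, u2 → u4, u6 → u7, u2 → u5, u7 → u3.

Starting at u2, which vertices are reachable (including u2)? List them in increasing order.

u2, u4, u5

Start at u2.
Its neighbours: u4, u5.
Nothing further is reachable.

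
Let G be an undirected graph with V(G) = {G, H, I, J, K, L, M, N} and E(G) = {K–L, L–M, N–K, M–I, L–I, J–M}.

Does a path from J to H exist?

No

Explore from J.
Distance 1: reach M.
Distance 2: reach I, L.
Distance 3: reach K.
Distance 4: reach N.
The search is exhausted without reaching H; it lies in a different component.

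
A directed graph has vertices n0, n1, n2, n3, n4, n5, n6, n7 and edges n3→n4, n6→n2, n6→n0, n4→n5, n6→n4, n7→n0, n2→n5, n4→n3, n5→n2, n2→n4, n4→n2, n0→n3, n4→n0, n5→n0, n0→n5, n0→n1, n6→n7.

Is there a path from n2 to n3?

Yes

Explore from n2.
Distance 1: reach n4, n5.
Distance 2: reach n0, n3.
Found n3.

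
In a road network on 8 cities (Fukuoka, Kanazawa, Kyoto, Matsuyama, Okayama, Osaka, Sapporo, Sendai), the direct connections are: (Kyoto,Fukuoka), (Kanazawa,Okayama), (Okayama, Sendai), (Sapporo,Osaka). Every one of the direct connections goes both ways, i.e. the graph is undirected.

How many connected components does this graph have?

4

From Fukuoka: component {Fukuoka, Kyoto}.
From Kanazawa: component {Kanazawa, Okayama, Sendai}.
From Matsuyama: component {Matsuyama}.
From Osaka: component {Osaka, Sapporo}.
That's 4 components.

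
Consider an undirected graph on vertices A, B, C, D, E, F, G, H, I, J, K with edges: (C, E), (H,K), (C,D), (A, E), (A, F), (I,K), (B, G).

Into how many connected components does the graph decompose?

From A: component {A, C, D, E, F}.
From B: component {B, G}.
From H: component {H, I, K}.
From J: component {J}.
That's 4 components.

4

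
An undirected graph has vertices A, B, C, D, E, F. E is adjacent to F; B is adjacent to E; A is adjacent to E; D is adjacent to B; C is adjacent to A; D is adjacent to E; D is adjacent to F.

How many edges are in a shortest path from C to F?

Distance 0: C.
Distance 1: A.
Distance 2: E.
Distance 3: B, D, F — contains F.

3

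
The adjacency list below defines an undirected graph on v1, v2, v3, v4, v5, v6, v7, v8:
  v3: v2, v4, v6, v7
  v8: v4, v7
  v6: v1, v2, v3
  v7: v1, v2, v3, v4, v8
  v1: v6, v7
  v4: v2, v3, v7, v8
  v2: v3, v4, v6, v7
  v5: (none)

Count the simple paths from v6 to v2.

v6–v1–v7–v2
v6–v1–v7–v3–v2
v6–v1–v7–v3–v4–v2
v6–v1–v7–v4–v2
v6–v1–v7–v4–v3–v2
v6–v1–v7–v8–v4–v2
v6–v1–v7–v8–v4–v3–v2
v6–v2
v6–v3–v2
v6–v3–v4–v2
v6–v3–v4–v7–v2
v6–v3–v4–v8–v7–v2
v6–v3–v7–v2
v6–v3–v7–v4–v2
v6–v3–v7–v8–v4–v2

15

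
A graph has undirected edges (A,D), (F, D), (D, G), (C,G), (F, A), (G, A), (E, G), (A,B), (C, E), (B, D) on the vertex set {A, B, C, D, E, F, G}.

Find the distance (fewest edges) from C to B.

3

Distance 0: C.
Distance 1: E, G.
Distance 2: A, D.
Distance 3: B, F — contains B.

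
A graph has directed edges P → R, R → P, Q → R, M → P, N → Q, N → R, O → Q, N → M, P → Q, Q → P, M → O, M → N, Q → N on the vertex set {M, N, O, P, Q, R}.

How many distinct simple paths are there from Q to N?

1

Q→N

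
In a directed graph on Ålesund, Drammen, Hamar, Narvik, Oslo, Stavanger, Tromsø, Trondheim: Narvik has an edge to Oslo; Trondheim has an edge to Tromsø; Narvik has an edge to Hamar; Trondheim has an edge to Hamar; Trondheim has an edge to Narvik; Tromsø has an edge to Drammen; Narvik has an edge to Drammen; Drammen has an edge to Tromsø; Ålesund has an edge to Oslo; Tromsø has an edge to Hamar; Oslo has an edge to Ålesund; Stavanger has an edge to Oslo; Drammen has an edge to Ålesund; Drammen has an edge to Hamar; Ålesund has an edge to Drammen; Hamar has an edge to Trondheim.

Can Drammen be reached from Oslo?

Explore from Oslo.
Distance 1: reach Ålesund.
Distance 2: reach Drammen.
Found Drammen.

Yes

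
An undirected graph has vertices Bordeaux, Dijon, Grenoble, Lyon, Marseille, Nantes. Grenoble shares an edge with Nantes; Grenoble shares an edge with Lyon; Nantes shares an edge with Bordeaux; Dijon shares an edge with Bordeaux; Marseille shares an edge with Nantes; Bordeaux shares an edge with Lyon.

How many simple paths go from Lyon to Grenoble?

Lyon–Bordeaux–Nantes–Grenoble
Lyon–Grenoble

2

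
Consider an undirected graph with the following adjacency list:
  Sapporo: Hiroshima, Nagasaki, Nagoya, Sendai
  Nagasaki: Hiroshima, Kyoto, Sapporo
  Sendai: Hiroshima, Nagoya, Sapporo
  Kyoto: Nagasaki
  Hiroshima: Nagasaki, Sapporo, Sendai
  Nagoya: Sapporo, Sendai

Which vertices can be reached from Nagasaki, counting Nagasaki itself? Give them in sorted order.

Hiroshima, Kyoto, Nagasaki, Nagoya, Sapporo, Sendai

Start at Nagasaki.
Its neighbours: Hiroshima, Kyoto, Sapporo.
Then their neighbours: Nagoya, Sendai.
Every vertex is now reached.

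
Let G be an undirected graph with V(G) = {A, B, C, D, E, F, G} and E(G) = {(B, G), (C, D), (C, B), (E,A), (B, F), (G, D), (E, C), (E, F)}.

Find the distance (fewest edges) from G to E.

Distance 0: G.
Distance 1: B, D.
Distance 2: C, F.
Distance 3: E — contains E.

3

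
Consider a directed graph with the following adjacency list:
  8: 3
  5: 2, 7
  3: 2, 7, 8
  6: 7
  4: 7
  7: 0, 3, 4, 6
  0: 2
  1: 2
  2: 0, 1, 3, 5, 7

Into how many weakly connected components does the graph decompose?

1

From 0: component {0, 1, 2, 3, 4, 5, 6, 7, 8}.
That's 1 component.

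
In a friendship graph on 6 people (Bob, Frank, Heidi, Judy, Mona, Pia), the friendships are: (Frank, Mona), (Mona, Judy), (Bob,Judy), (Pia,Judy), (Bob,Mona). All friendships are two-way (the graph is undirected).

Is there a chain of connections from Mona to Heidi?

Explore from Mona.
Distance 1: reach Bob, Frank, Judy.
Distance 2: reach Pia.
The search is exhausted without reaching Heidi; it lies in a different component.

No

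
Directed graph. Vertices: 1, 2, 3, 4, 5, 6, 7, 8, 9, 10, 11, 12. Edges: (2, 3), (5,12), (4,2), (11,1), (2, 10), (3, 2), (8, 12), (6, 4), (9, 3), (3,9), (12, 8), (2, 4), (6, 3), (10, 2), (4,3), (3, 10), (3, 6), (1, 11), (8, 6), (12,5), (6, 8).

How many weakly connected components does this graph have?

3

From 1: component {1, 11}.
From 2: component {2, 3, 4, 5, 6, 8, 9, 10, 12}.
From 7: component {7}.
That's 3 components.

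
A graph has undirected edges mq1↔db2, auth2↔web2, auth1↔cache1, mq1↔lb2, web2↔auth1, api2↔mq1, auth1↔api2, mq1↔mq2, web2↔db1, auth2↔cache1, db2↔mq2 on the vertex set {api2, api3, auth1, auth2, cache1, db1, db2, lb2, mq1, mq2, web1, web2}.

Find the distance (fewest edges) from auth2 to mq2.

Distance 0: auth2.
Distance 1: cache1, web2.
Distance 2: auth1, db1.
Distance 3: api2.
Distance 4: mq1.
Distance 5: db2, lb2, mq2 — contains mq2.

5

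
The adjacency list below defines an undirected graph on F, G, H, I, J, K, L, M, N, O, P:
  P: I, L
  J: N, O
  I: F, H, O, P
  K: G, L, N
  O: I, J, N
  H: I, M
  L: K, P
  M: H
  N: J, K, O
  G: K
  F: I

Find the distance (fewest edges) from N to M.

Distance 0: N.
Distance 1: J, K, O.
Distance 2: G, I, L.
Distance 3: F, H, P.
Distance 4: M — contains M.

4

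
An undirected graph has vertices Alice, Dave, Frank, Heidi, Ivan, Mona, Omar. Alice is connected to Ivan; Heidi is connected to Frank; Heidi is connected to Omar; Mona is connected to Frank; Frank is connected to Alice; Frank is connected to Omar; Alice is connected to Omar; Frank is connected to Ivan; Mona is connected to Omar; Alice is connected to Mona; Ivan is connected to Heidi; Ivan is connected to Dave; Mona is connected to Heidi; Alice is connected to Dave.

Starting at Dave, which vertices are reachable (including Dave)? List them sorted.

Start at Dave.
Its neighbours: Alice, Ivan.
Then their neighbours: Frank, Heidi, Mona, Omar.
Every vertex is now reached.

Alice, Dave, Frank, Heidi, Ivan, Mona, Omar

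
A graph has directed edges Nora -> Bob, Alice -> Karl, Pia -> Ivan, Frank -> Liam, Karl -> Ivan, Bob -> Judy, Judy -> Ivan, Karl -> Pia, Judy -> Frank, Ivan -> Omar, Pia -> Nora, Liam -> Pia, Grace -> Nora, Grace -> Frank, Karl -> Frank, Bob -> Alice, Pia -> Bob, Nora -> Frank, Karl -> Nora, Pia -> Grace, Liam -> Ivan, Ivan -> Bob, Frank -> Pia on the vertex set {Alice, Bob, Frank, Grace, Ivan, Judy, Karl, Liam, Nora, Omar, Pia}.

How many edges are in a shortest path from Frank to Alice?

Distance 0: Frank.
Distance 1: Liam, Pia.
Distance 2: Bob, Grace, Ivan, Nora.
Distance 3: Alice, Judy, Omar — contains Alice.

3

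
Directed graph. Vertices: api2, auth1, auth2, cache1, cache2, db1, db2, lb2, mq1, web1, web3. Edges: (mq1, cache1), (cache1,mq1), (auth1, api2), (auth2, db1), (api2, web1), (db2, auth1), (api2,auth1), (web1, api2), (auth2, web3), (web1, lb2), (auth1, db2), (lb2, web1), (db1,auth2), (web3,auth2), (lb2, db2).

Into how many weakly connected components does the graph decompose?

4

From api2: component {api2, auth1, db2, lb2, web1}.
From auth2: component {auth2, db1, web3}.
From cache1: component {cache1, mq1}.
From cache2: component {cache2}.
That's 4 components.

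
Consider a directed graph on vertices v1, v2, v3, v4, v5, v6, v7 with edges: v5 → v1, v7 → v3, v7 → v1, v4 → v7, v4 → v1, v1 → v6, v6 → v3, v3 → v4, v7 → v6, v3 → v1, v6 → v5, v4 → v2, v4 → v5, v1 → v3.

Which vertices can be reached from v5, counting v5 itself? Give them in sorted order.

Start at v5.
Its neighbours: v1.
Then their neighbours: v3, v6.
Then next layer: v4.
Then next layer: v2, v7.
Every vertex is now reached.

v1, v2, v3, v4, v5, v6, v7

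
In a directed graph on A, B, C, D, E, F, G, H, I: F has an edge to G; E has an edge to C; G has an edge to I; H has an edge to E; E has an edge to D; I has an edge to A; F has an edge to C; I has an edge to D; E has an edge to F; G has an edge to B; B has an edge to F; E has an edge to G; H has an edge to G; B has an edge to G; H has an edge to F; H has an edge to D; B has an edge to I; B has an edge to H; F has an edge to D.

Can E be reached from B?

Yes

Explore from B.
Distance 1: reach F, G, H, I.
Distance 2: reach A, C, D, E.
Found E.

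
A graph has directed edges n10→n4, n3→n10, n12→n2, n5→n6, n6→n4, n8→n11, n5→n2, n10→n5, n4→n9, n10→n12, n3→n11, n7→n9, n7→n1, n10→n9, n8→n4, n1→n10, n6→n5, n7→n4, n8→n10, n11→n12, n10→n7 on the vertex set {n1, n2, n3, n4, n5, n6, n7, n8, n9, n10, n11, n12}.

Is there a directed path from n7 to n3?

Explore from n7.
Distance 1: reach n1, n4, n9.
Distance 2: reach n10.
Distance 3: reach n5, n12.
Distance 4: reach n2, n6.
The search from n7 is exhausted; no directed path reaches n3.

No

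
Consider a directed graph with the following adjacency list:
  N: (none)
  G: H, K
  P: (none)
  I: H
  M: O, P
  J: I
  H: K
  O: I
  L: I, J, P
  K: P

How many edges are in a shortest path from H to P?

Distance 0: H.
Distance 1: K.
Distance 2: P — contains P.

2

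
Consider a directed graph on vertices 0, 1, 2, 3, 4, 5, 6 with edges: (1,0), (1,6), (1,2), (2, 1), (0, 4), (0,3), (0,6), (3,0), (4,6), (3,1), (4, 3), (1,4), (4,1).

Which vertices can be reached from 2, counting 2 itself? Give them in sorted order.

0, 1, 2, 3, 4, 6

Start at 2.
Its neighbours: 1.
Then their neighbours: 0, 4, 6.
Then next layer: 3.
Nothing further is reachable.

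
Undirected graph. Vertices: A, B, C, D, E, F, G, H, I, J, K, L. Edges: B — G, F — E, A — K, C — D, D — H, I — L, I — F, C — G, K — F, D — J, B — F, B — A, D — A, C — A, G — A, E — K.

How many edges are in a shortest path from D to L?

5

Distance 0: D.
Distance 1: A, C, H, J.
Distance 2: B, G, K.
Distance 3: E, F.
Distance 4: I.
Distance 5: L — contains L.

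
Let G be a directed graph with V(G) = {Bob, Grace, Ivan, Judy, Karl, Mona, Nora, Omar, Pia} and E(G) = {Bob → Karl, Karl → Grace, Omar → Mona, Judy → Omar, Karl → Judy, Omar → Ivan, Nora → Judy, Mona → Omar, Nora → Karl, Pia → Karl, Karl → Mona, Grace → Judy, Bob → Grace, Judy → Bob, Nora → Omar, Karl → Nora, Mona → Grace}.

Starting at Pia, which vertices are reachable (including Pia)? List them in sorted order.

Bob, Grace, Ivan, Judy, Karl, Mona, Nora, Omar, Pia

Start at Pia.
Its neighbours: Karl.
Then their neighbours: Grace, Judy, Mona, Nora.
Then next layer: Bob, Omar.
Then next layer: Ivan.
Every vertex is now reached.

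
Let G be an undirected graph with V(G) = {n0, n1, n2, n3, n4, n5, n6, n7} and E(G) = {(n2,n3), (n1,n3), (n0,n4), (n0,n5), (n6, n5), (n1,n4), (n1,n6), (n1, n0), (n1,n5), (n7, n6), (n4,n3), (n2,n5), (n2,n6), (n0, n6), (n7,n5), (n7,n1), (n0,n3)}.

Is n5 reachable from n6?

Explore from n6.
Distance 1: reach n0, n1, n2, n5, n7.
Found n5.

Yes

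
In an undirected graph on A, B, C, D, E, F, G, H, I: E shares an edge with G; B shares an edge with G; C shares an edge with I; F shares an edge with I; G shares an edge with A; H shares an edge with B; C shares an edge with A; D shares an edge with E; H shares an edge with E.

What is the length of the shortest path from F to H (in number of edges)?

6

Distance 0: F.
Distance 1: I.
Distance 2: C.
Distance 3: A.
Distance 4: G.
Distance 5: B, E.
Distance 6: D, H — contains H.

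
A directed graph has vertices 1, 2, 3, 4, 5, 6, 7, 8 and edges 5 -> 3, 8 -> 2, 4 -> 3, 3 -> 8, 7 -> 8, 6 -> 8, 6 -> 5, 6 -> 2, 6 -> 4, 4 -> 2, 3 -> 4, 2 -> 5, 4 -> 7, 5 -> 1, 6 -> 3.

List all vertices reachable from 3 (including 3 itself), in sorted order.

Start at 3.
Its neighbours: 4, 8.
Then their neighbours: 2, 7.
Then next layer: 5.
Then next layer: 1.
Nothing further is reachable.

1, 2, 3, 4, 5, 7, 8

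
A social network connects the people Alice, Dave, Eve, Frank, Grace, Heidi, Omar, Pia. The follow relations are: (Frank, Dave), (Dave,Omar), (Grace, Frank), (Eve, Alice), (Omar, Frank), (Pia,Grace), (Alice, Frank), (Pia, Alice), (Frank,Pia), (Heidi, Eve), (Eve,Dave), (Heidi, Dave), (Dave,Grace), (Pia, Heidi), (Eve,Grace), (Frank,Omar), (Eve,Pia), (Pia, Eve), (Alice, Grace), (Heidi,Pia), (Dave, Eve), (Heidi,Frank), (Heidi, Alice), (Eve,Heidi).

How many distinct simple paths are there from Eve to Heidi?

7

Eve→Alice→Frank→Pia→Heidi
Eve→Alice→Grace→Frank→Pia→Heidi
Eve→Dave→Grace→Frank→Pia→Heidi
Eve→Dave→Omar→Frank→Pia→Heidi
Eve→Grace→Frank→Pia→Heidi
Eve→Heidi
Eve→Pia→Heidi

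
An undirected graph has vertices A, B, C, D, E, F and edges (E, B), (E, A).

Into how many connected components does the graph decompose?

4

From A: component {A, B, E}.
From C: component {C}.
From D: component {D}.
From F: component {F}.
That's 4 components.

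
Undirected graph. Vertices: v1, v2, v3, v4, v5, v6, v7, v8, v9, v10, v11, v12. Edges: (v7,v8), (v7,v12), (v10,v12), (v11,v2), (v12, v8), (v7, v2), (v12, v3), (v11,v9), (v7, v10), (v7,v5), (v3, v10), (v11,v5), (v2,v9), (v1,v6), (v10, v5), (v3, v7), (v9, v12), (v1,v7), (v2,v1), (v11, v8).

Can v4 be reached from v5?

Explore from v5.
Distance 1: reach v7, v10, v11.
Distance 2: reach v1, v2, v3, v8, v9, v12.
Distance 3: reach v6.
The search is exhausted without reaching v4; it lies in a different component.

No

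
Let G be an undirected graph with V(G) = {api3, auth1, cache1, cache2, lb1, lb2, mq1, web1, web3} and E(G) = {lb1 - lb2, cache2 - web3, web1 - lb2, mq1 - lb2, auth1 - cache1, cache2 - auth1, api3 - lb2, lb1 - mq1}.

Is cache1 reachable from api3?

No

Explore from api3.
Distance 1: reach lb2.
Distance 2: reach lb1, mq1, web1.
The search is exhausted without reaching cache1; it lies in a different component.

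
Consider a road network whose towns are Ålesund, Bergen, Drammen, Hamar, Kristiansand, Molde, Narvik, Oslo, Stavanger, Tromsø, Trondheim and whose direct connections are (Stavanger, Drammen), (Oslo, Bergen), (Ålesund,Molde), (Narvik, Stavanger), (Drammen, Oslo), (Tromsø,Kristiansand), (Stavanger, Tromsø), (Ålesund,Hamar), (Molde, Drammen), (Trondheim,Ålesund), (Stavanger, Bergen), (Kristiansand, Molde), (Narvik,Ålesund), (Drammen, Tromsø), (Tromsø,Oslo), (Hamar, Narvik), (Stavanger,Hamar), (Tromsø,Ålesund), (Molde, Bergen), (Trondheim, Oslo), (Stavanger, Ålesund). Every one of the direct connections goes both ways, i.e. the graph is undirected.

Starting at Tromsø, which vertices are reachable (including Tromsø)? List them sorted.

Ålesund, Bergen, Drammen, Hamar, Kristiansand, Molde, Narvik, Oslo, Stavanger, Tromsø, Trondheim

Start at Tromsø.
Its neighbours: Ålesund, Drammen, Kristiansand, Oslo, Stavanger.
Then their neighbours: Bergen, Hamar, Molde, Narvik, Trondheim.
Every vertex is now reached.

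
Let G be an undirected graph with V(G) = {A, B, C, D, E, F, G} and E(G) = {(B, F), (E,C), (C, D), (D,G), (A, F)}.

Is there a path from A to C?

Explore from A.
Distance 1: reach F.
Distance 2: reach B.
The search is exhausted without reaching C; it lies in a different component.

No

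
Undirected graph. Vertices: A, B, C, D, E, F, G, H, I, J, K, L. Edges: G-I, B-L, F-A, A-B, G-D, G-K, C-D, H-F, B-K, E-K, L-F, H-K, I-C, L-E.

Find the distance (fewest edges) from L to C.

Distance 0: L.
Distance 1: B, E, F.
Distance 2: A, H, K.
Distance 3: G.
Distance 4: D, I.
Distance 5: C — contains C.

5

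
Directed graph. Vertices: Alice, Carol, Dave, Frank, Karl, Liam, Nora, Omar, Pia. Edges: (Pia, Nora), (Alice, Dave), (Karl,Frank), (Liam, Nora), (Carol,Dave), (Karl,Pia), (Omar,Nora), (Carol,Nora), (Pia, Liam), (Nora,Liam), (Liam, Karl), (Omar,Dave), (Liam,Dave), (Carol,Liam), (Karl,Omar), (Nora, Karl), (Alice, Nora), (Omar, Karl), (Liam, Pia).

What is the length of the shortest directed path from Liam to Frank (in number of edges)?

Distance 0: Liam.
Distance 1: Dave, Karl, Nora, Pia.
Distance 2: Frank, Omar — contains Frank.

2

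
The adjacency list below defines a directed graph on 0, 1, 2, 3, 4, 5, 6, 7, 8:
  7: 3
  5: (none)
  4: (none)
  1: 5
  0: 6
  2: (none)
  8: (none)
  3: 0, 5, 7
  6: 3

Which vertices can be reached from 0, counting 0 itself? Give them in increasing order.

Start at 0.
Its neighbours: 6.
Then their neighbours: 3.
Then next layer: 5, 7.
Nothing further is reachable.

0, 3, 5, 6, 7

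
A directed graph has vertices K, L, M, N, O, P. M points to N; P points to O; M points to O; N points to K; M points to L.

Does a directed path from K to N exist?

No

K has no outgoing edges, so nothing is reachable from it.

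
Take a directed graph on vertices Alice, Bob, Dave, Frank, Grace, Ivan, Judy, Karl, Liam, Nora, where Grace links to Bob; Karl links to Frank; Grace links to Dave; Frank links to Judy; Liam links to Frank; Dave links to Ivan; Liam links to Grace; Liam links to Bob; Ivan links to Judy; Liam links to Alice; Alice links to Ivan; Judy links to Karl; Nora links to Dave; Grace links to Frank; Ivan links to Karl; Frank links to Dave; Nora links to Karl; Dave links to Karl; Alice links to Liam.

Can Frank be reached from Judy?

Explore from Judy.
Distance 1: reach Karl.
Distance 2: reach Frank.
Found Frank.

Yes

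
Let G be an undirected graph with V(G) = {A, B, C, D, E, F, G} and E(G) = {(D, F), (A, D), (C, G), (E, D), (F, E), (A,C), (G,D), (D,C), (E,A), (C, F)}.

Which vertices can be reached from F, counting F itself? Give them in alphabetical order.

Start at F.
Its neighbours: C, D, E.
Then their neighbours: A, G.
Nothing further is reachable.

A, C, D, E, F, G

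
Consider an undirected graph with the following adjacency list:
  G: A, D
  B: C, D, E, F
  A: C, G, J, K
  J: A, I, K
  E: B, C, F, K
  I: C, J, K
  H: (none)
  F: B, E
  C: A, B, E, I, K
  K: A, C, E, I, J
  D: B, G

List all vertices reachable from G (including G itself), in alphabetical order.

Start at G.
Its neighbours: A, D.
Then their neighbours: B, C, J, K.
Then next layer: E, F, I.
Nothing further is reachable.

A, B, C, D, E, F, G, I, J, K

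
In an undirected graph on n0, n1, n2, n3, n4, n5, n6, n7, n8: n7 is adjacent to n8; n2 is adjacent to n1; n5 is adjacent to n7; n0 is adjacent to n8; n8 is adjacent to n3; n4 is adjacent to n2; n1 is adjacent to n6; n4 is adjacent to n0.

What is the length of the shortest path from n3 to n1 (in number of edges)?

5

Distance 0: n3.
Distance 1: n8.
Distance 2: n0, n7.
Distance 3: n4, n5.
Distance 4: n2.
Distance 5: n1 — contains n1.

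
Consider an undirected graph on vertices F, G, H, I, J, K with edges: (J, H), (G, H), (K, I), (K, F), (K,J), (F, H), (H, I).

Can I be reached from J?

Yes

Explore from J.
Distance 1: reach H, K.
Distance 2: reach F, G, I.
Found I.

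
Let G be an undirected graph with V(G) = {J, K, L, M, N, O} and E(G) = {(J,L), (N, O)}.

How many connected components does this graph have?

4

From J: component {J, L}.
From K: component {K}.
From M: component {M}.
From N: component {N, O}.
That's 4 components.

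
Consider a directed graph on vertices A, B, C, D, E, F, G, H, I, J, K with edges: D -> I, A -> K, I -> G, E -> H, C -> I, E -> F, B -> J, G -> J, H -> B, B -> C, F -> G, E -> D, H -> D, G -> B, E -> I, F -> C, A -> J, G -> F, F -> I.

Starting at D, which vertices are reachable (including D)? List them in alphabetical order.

B, C, D, F, G, I, J

Start at D.
Its neighbours: I.
Then their neighbours: G.
Then next layer: B, F, J.
Then next layer: C.
Nothing further is reachable.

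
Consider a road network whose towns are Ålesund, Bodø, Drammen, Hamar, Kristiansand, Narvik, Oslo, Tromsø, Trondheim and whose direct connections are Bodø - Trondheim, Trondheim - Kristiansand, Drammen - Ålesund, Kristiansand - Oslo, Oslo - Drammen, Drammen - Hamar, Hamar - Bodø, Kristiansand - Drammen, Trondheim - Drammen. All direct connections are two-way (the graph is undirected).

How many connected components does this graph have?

From Ålesund: component {Ålesund, Bodø, Drammen, Hamar, Kristiansand, Oslo, Trondheim}.
From Narvik: component {Narvik}.
From Tromsø: component {Tromsø}.
That's 3 components.

3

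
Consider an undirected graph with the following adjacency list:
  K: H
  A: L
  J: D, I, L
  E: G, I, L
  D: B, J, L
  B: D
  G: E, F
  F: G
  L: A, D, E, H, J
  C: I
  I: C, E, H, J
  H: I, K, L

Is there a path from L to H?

Yes

Explore from L.
Distance 1: reach A, D, E, H, J.
Found H.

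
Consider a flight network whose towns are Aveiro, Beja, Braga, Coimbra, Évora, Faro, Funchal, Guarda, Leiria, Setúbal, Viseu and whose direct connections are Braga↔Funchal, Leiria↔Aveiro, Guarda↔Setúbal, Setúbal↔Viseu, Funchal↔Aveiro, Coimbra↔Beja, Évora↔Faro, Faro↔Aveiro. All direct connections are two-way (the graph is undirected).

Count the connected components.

3

From Aveiro: component {Aveiro, Braga, Évora, Faro, Funchal, Leiria}.
From Beja: component {Beja, Coimbra}.
From Guarda: component {Guarda, Setúbal, Viseu}.
That's 3 components.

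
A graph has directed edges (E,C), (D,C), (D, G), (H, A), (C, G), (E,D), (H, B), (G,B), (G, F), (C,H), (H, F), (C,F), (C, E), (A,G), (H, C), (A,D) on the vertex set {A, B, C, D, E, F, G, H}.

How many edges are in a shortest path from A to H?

Distance 0: A.
Distance 1: D, G.
Distance 2: B, C, F.
Distance 3: E, H — contains H.

3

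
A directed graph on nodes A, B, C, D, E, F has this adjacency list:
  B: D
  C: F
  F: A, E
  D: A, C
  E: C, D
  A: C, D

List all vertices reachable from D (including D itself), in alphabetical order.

Start at D.
Its neighbours: A, C.
Then their neighbours: F.
Then next layer: E.
Nothing further is reachable.

A, C, D, E, F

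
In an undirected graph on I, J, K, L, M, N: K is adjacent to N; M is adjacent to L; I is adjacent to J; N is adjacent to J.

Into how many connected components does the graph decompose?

2

From I: component {I, J, K, N}.
From L: component {L, M}.
That's 2 components.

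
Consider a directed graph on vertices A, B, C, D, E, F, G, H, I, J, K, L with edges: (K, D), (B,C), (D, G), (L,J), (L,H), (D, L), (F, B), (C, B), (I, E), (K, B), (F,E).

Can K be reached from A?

No

A has no outgoing edges, so nothing is reachable from it.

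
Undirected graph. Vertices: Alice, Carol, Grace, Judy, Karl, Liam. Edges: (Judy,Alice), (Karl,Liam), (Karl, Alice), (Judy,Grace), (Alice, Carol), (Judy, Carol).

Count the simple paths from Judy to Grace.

Judy–Grace

1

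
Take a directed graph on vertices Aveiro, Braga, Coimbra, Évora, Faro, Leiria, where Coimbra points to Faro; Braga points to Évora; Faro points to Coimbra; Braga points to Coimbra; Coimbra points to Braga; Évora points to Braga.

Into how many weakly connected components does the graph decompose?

From Aveiro: component {Aveiro}.
From Braga: component {Braga, Coimbra, Évora, Faro}.
From Leiria: component {Leiria}.
That's 3 components.

3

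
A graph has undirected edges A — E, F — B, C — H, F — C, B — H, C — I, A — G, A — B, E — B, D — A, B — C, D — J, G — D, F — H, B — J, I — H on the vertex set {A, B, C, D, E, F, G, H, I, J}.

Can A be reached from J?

Yes

Explore from J.
Distance 1: reach B, D.
Distance 2: reach A, C, E, F, G, H.
Found A.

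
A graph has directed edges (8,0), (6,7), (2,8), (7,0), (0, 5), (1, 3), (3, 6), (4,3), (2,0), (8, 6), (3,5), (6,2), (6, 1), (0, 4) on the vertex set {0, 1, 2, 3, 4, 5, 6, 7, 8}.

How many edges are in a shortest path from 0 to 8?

Distance 0: 0.
Distance 1: 4, 5.
Distance 2: 3.
Distance 3: 6.
Distance 4: 1, 2, 7.
Distance 5: 8 — contains 8.

5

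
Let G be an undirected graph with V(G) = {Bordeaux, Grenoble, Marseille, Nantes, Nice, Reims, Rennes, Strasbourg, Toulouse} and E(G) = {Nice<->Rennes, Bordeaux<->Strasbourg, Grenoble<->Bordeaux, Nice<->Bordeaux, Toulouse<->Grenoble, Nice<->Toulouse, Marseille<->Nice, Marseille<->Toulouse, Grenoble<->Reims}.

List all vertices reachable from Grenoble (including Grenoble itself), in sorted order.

Bordeaux, Grenoble, Marseille, Nice, Reims, Rennes, Strasbourg, Toulouse

Start at Grenoble.
Its neighbours: Bordeaux, Reims, Toulouse.
Then their neighbours: Marseille, Nice, Strasbourg.
Then next layer: Rennes.
Nothing further is reachable.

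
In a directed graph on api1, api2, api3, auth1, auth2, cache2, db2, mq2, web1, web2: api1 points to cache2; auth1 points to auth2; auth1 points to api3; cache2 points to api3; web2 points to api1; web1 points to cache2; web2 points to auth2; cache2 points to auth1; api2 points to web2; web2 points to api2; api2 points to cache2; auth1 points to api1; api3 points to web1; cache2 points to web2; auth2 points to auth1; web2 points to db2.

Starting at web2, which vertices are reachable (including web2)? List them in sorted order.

Start at web2.
Its neighbours: api1, api2, auth2, db2.
Then their neighbours: auth1, cache2.
Then next layer: api3.
Then next layer: web1.
Nothing further is reachable.

api1, api2, api3, auth1, auth2, cache2, db2, web1, web2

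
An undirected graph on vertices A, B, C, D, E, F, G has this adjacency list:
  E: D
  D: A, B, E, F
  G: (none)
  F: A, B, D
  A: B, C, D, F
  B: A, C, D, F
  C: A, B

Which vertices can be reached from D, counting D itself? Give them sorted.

A, B, C, D, E, F

Start at D.
Its neighbours: A, B, E, F.
Then their neighbours: C.
Nothing further is reachable.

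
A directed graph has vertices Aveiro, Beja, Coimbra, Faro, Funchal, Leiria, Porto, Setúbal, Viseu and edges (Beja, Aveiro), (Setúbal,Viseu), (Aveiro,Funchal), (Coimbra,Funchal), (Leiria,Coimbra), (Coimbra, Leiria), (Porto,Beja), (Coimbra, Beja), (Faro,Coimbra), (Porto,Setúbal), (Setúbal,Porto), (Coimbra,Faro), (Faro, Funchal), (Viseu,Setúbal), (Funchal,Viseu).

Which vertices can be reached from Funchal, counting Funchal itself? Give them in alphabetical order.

Aveiro, Beja, Funchal, Porto, Setúbal, Viseu

Start at Funchal.
Its neighbours: Viseu.
Then their neighbours: Setúbal.
Then next layer: Porto.
Then next layer: Beja.
Then next layer: Aveiro.
Nothing further is reachable.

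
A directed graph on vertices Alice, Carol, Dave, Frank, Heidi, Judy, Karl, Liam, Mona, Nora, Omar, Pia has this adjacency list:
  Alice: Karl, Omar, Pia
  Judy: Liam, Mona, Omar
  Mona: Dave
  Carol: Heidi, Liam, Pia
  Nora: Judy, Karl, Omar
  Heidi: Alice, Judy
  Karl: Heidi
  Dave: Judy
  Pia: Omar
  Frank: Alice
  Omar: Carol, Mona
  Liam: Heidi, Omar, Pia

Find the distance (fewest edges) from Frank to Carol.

Distance 0: Frank.
Distance 1: Alice.
Distance 2: Karl, Omar, Pia.
Distance 3: Carol, Heidi, Mona — contains Carol.

3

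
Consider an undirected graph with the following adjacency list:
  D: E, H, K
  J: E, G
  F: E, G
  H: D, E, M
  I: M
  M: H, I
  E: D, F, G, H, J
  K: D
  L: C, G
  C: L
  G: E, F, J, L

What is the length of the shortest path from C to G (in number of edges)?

Distance 0: C.
Distance 1: L.
Distance 2: G — contains G.

2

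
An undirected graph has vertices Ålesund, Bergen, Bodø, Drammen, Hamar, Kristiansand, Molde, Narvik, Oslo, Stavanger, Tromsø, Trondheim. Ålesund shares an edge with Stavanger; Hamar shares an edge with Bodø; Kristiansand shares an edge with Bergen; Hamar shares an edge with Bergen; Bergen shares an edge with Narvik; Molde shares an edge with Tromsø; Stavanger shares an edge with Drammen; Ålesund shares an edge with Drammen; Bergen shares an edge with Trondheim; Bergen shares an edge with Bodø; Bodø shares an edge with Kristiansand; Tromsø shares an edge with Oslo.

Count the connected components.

3

From Ålesund: component {Ålesund, Drammen, Stavanger}.
From Bergen: component {Bergen, Bodø, Hamar, Kristiansand, Narvik, Trondheim}.
From Molde: component {Molde, Oslo, Tromsø}.
That's 3 components.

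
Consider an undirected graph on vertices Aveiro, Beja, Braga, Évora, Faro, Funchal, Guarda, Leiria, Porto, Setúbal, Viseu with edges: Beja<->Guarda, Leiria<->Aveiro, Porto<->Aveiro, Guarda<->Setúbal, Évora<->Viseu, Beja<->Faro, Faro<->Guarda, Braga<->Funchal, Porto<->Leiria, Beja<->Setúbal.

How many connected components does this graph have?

From Aveiro: component {Aveiro, Leiria, Porto}.
From Beja: component {Beja, Faro, Guarda, Setúbal}.
From Braga: component {Braga, Funchal}.
From Évora: component {Évora, Viseu}.
That's 4 components.

4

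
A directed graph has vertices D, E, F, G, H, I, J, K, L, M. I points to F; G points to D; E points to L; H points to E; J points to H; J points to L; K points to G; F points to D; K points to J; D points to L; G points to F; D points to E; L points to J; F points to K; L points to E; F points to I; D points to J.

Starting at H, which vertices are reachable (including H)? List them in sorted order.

E, H, J, L

Start at H.
Its neighbours: E.
Then their neighbours: L.
Then next layer: J.
Nothing further is reachable.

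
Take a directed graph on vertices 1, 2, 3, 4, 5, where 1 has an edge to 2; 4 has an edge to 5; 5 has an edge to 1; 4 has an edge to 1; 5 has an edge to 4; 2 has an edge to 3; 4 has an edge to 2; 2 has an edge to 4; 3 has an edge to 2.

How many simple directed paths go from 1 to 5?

1

1→2→4→5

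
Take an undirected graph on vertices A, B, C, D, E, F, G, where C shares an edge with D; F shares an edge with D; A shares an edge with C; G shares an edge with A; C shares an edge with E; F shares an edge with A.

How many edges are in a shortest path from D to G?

3

Distance 0: D.
Distance 1: C, F.
Distance 2: A, E.
Distance 3: G — contains G.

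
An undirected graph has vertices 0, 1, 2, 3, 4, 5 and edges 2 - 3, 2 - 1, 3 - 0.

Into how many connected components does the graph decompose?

From 0: component {0, 1, 2, 3}.
From 4: component {4}.
From 5: component {5}.
That's 3 components.

3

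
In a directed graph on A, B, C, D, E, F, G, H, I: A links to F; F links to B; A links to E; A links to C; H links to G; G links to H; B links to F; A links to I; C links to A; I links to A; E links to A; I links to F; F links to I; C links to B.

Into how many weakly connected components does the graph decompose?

3

From A: component {A, B, C, E, F, I}.
From D: component {D}.
From G: component {G, H}.
That's 3 components.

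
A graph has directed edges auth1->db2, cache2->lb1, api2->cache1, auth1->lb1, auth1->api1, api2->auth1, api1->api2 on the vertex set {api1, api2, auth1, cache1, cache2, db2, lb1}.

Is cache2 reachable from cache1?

No

cache1 has no outgoing edges, so nothing is reachable from it.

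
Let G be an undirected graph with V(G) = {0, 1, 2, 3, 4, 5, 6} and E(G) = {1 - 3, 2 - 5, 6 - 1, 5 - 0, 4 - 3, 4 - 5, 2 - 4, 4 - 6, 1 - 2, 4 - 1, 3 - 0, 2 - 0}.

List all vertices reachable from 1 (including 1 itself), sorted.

Start at 1.
Its neighbours: 2, 3, 4, 6.
Then their neighbours: 0, 5.
Every vertex is now reached.

0, 1, 2, 3, 4, 5, 6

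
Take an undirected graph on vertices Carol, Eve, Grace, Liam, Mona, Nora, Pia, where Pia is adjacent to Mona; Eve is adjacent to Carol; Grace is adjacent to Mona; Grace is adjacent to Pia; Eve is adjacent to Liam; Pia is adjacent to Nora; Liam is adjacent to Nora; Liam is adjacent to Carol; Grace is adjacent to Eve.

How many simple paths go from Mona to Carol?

8

Mona–Grace–Eve–Carol
Mona–Grace–Eve–Liam–Carol
Mona–Grace–Pia–Nora–Liam–Carol
Mona–Grace–Pia–Nora–Liam–Eve–Carol
Mona–Pia–Grace–Eve–Carol
Mona–Pia–Grace–Eve–Liam–Carol
Mona–Pia–Nora–Liam–Carol
Mona–Pia–Nora–Liam–Eve–Carol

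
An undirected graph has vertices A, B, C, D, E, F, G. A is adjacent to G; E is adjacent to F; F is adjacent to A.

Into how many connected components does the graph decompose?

From A: component {A, E, F, G}.
From B: component {B}.
From C: component {C}.
From D: component {D}.
That's 4 components.

4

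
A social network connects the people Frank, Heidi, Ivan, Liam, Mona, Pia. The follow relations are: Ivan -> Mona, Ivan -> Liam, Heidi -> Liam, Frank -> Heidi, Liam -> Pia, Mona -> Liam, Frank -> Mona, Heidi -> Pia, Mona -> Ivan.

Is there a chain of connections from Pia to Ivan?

Pia has no outgoing edges, so nothing is reachable from it.

No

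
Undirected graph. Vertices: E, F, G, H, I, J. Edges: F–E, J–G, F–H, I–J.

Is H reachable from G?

No

Explore from G.
Distance 1: reach J.
Distance 2: reach I.
The search is exhausted without reaching H; it lies in a different component.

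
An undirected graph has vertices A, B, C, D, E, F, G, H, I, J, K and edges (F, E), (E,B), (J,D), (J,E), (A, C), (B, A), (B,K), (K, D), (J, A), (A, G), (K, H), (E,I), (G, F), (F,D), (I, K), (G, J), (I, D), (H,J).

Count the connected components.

1

From A: component {A, B, C, D, E, F, G, H, I, J, K}.
That's 1 component.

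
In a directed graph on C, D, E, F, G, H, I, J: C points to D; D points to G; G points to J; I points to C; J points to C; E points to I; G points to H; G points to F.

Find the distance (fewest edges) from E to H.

Distance 0: E.
Distance 1: I.
Distance 2: C.
Distance 3: D.
Distance 4: G.
Distance 5: F, H, J — contains H.

5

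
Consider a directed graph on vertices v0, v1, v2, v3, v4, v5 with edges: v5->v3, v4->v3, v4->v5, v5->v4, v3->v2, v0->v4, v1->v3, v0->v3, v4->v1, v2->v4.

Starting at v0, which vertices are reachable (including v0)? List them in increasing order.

Start at v0.
Its neighbours: v3, v4.
Then their neighbours: v1, v2, v5.
Every vertex is now reached.

v0, v1, v2, v3, v4, v5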